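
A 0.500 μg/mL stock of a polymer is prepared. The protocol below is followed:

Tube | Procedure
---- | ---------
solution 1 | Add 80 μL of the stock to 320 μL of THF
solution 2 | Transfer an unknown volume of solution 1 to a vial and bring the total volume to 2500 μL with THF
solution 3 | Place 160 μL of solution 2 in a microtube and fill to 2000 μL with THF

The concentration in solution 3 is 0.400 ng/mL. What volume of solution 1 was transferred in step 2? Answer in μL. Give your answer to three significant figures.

125 μL

Step 1: 80 μL + 320 μL = 400 μL total → factor 400/80 = 5
Step 2: v brought to 2500 μL → factor = 2500 μL/v
Step 3: 160 μL brought to 2000 μL → factor 2000/160 = 12.5
Product of known-step factors = 62.5
Overall factor = 0.500 μg/mL / (0.400 ng/mL) = 1250
Step-2 factor = 1250 / 62.5 = 20
v = 2500 μL / 20 = 125 μL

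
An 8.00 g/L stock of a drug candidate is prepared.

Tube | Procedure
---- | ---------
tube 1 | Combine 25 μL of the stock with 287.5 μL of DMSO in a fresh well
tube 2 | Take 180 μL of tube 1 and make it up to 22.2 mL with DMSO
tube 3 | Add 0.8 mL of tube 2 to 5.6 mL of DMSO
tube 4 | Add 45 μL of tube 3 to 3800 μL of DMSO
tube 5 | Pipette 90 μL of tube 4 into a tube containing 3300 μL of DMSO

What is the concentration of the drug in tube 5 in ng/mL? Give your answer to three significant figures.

0.202 ng/mL

Step 1: 25 μL + 287.5 μL = 312.5 μL total → factor 312.5/25 = 12.5
Step 2: 180 μL brought to 22.2 mL → factor 22200/180 = 123.33
Step 3: 0.8 mL + 5.6 mL = 6.4 mL total → factor 6.4/0.8 = 8
Step 4: 45 μL + 3800 μL = 3845 μL total → factor 3845/45 = 85.444
Step 5: 90 μL + 3300 μL = 3390 μL total → factor 3390/90 = 37.667
Overall dilution factor = 12.5 × 123.33 × 8 × 85.444 × 37.667 = 3.9694 × 10^7
Final = 8.00 g/L / 3.9694 × 10^7 = 2.015 × 10^-7 g/L = 0.202 ng/mL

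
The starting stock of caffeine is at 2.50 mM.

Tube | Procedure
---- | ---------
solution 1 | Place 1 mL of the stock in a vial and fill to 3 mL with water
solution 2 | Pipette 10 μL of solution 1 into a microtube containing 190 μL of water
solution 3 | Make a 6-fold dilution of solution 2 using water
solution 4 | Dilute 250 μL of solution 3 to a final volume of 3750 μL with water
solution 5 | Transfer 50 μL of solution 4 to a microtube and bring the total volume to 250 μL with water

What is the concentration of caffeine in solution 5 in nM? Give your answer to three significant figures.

Step 1: 1 mL brought to 3 mL → factor 3/1 = 3
Step 2: 10 μL + 190 μL = 200 μL total → factor 200/10 = 20
Step 3: 6-fold → factor 6
Step 4: 250 μL brought to 3750 μL → factor 3750/250 = 15
Step 5: 50 μL brought to 250 μL → factor 250/50 = 5
Overall dilution factor = 3 × 20 × 6 × 15 × 5 = 27000
Final = 2.50 mM / 27000 = 9.259 × 10^-5 mM = 92.6 nM

92.6 nM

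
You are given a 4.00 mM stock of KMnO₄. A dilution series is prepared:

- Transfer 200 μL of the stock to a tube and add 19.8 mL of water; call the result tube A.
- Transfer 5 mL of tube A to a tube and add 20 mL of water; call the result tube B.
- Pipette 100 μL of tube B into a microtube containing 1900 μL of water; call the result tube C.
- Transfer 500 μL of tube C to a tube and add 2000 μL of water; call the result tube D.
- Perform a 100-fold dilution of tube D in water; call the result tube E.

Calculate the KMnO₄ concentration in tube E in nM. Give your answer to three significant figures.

Step 1: 200 μL + 19.8 mL = 20000 μL total → factor 20000/200 = 100
Step 2: 5 mL + 20 mL = 25 mL total → factor 25/5 = 5
Step 3: 100 μL + 1900 μL = 2000 μL total → factor 2000/100 = 20
Step 4: 500 μL + 2000 μL = 2500 μL total → factor 2500/500 = 5
Step 5: 100-fold → factor 100
Dilution factor through tube E = 100 × 5 × 20 × 5 × 100 = 5 × 10^6
[tube E] = 4.00 mM / 5 × 10^6 = 8.000 × 10^-7 mM = 0.800 nM

0.800 nM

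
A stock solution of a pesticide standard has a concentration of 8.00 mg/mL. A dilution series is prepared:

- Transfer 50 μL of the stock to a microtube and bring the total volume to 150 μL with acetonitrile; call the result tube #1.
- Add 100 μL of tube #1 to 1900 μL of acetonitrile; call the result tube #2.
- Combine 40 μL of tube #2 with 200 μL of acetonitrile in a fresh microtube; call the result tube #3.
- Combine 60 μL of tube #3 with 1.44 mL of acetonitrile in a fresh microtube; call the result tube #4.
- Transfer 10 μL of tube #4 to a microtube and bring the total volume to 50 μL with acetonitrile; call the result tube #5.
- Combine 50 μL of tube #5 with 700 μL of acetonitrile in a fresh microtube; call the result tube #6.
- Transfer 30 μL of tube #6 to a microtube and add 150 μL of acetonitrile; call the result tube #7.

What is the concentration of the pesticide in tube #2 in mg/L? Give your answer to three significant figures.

133 mg/L

Step 1: 50 μL brought to 150 μL → factor 150/50 = 3
Step 2: 100 μL + 1900 μL = 2000 μL total → factor 2000/100 = 20
Dilution factor through tube #2 = 3 × 20 = 60
[tube #2] = 8.00 mg/mL / 60 = 0.1333 mg/mL = 133 mg/L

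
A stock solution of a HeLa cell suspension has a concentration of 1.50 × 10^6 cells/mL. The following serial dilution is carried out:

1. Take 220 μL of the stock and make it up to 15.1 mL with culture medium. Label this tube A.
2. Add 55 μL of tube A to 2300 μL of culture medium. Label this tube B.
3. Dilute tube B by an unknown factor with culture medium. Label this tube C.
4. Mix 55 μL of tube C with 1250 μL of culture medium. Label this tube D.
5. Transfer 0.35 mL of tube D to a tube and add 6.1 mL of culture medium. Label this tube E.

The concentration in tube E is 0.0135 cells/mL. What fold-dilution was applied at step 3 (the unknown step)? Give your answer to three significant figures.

86.5-fold

Step 1: 220 μL brought to 15.1 mL → factor 15100/220 = 68.636
Step 2: 55 μL + 2300 μL = 2355 μL total → factor 2355/55 = 42.818
Step 3: unknown factor x
Step 4: 55 μL + 1250 μL = 1305 μL total → factor 1305/55 = 23.727
Step 5: 0.35 mL + 6.1 mL = 6.45 mL total → factor 6.45/0.35 = 18.429
Product of known-step factors = 1.2851 × 10^6
Overall factor = 1.50 × 10^6 cells/mL / (0.0135 cells/mL) = 1.1111 × 10^8
x = 1.1111 × 10^8 / 1.2851 × 10^6 = 86.5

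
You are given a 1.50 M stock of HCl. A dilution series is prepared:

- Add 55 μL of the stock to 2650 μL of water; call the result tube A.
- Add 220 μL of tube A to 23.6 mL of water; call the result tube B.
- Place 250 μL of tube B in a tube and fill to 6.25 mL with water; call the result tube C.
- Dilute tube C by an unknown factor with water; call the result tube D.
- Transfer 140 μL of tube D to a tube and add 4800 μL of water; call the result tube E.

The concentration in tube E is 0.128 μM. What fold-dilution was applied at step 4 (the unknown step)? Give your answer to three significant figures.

2.49-fold

Step 1: 55 μL + 2650 μL = 2705 μL total → factor 2705/55 = 49.182
Step 2: 220 μL + 23.6 mL = 23820 μL total → factor 23820/220 = 108.27
Step 3: 250 μL brought to 6.25 mL → factor 6250/250 = 25
Step 4: unknown factor x
Step 5: 140 μL + 4800 μL = 4940 μL total → factor 4940/140 = 35.286
Product of known-step factors = 4.6975 × 10^6
Overall factor = 1.50 M / (0.128 μM) = 1.1719 × 10^7
x = 1.1719 × 10^7 / 4.6975 × 10^6 = 2.49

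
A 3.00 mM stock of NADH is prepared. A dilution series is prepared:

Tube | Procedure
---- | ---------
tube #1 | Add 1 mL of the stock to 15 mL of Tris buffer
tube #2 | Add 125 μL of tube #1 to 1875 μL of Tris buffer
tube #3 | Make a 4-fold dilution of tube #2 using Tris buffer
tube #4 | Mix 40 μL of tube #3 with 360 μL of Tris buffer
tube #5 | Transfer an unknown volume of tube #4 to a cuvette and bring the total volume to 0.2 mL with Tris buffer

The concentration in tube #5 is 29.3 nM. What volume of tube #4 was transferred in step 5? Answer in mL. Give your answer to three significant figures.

Step 1: 1 mL + 15 mL = 16 mL total → factor 16/1 = 16
Step 2: 125 μL + 1875 μL = 2000 μL total → factor 2000/125 = 16
Step 3: 4-fold → factor 4
Step 4: 40 μL + 360 μL = 400 μL total → factor 400/40 = 10
Step 5: v brought to 0.2 mL → factor = 0.2 mL/v
Product of known-step factors = 10240
Overall factor = 3.00 mM / (29.3 nM) = 1.0239 × 10^5
Step-5 factor = 1.0239 × 10^5 / 10240 = 9.9989
v = 0.2 mL / 9.9989 = 0.0200 mL

0.0200 mL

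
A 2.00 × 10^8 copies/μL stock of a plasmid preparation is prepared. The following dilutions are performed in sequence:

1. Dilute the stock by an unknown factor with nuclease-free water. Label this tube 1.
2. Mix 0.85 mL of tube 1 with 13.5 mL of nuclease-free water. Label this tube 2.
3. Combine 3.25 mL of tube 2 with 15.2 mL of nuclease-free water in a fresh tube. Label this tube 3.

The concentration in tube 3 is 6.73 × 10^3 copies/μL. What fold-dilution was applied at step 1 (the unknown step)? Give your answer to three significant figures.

Step 1: unknown factor x
Step 2: 0.85 mL + 13.5 mL = 14.35 mL total → factor 14.35/0.85 = 16.882
Step 3: 3.25 mL + 15.2 mL = 18.45 mL total → factor 18.45/3.25 = 5.6769
Product of known-step factors = 95.84
Overall factor = 2.00 × 10^8 copies/μL / (6.73 × 10^3 copies/μL) = 29718
x = 29718 / 95.84 = 310

310-fold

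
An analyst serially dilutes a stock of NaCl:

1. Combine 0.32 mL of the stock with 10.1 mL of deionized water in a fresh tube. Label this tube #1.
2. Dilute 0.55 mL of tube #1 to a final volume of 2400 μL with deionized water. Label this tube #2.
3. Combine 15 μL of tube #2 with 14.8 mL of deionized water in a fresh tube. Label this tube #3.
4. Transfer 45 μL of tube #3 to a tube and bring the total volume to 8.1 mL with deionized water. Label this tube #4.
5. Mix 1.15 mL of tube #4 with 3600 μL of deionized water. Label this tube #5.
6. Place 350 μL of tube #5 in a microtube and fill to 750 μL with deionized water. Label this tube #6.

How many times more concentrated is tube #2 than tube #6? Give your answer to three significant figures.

1.57 × 10^6

Step 1: 0.32 mL + 10.1 mL = 10.42 mL total → factor 10.42/0.32 = 32.562
Step 2: 0.55 mL brought to 2400 μL → factor 2.4/0.55 = 4.3636
Step 3: 15 μL + 14.8 mL = 14815 μL total → factor 14815/15 = 987.67
Step 4: 45 μL brought to 8.1 mL → factor 8100/45 = 180
Step 5: 1.15 mL + 3600 μL = 4.75 mL total → factor 4.75/1.15 = 4.1304
Step 6: 350 μL brought to 750 μL → factor 750/350 = 2.1429
Dilution factor to tube #2 = 142.09; to tube #6 = 2.2358 × 10^8
[tube #2]/[tube #6] = (factor to tube #6)/(factor to tube #2) = 2.2358 × 10^8/142.09 = 1.57 × 10^6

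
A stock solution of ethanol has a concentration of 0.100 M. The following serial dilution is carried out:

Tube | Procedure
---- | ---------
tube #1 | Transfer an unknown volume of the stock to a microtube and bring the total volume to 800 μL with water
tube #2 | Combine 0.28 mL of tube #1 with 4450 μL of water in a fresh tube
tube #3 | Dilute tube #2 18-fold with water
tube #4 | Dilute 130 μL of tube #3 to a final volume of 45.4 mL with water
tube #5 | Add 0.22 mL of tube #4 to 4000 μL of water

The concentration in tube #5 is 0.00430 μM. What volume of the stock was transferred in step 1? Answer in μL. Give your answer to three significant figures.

Step 1: v brought to 800 μL → factor = 800 μL/v
Step 2: 0.28 mL + 4450 μL = 4.73 mL total → factor 4.73/0.28 = 16.893
Step 3: 18-fold → factor 18
Step 4: 130 μL brought to 45.4 mL → factor 45400/130 = 349.23
Step 5: 0.22 mL + 4000 μL = 4.22 mL total → factor 4.22/0.22 = 19.182
Product of known-step factors = 2.0369 × 10^6
Overall factor = 0.100 M / (0.00430 μM) = 2.3256 × 10^7
Step-1 factor = 2.3256 × 10^7 / 2.0369 × 10^6 = 11.417
v = 800 μL / 11.417 = 70.1 μL

70.1 μL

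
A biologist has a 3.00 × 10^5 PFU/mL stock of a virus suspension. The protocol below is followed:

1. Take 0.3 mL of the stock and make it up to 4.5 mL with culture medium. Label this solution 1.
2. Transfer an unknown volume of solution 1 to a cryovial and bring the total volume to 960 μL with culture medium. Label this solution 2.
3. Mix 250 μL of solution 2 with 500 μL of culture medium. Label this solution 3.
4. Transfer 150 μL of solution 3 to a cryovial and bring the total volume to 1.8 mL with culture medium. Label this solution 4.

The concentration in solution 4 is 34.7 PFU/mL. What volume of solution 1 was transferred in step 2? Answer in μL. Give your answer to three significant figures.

Step 1: 0.3 mL brought to 4.5 mL → factor 4.5/0.3 = 15
Step 2: v brought to 960 μL → factor = 960 μL/v
Step 3: 250 μL + 500 μL = 750 μL total → factor 750/250 = 3
Step 4: 150 μL brought to 1.8 mL → factor 1800/150 = 12
Product of known-step factors = 540
Overall factor = 3.00 × 10^5 PFU/mL / (34.7 PFU/mL) = 8645.5
Step-2 factor = 8645.5 / 540 = 16.01
v = 960 μL / 16.01 = 60.0 μL

60.0 μL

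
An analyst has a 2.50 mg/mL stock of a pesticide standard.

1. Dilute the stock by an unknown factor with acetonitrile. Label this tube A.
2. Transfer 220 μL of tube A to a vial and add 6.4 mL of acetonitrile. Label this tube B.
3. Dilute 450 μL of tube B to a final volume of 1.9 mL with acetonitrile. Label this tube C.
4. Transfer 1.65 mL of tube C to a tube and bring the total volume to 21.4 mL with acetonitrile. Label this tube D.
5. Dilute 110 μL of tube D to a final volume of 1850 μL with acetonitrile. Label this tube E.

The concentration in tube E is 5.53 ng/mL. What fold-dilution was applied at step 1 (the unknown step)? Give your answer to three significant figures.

16.3-fold

Step 1: unknown factor x
Step 2: 220 μL + 6.4 mL = 6620 μL total → factor 6620/220 = 30.091
Step 3: 450 μL brought to 1.9 mL → factor 1900/450 = 4.2222
Step 4: 1.65 mL brought to 21.4 mL → factor 21.4/1.65 = 12.97
Step 5: 110 μL brought to 1850 μL → factor 1850/110 = 16.818
Product of known-step factors = 27713
Overall factor = 2.50 mg/mL / (5.53 ng/mL) = 4.5208 × 10^5
x = 4.5208 × 10^5 / 27713 = 16.3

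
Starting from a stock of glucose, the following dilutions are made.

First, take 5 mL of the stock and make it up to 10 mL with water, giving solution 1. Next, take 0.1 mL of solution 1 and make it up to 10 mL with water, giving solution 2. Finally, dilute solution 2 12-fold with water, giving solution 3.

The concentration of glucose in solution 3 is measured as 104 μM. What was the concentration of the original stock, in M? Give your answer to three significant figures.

Step 1: 5 mL brought to 10 mL → factor 10/5 = 2
Step 2: 0.1 mL brought to 10 mL → factor 10/0.1 = 100
Step 3: 12-fold → factor 12
Overall dilution factor = 2 × 100 × 12 = 2400
Stock = 104 μM × 2400 = 2.496 × 10^5 μM = 0.250 M

0.250 M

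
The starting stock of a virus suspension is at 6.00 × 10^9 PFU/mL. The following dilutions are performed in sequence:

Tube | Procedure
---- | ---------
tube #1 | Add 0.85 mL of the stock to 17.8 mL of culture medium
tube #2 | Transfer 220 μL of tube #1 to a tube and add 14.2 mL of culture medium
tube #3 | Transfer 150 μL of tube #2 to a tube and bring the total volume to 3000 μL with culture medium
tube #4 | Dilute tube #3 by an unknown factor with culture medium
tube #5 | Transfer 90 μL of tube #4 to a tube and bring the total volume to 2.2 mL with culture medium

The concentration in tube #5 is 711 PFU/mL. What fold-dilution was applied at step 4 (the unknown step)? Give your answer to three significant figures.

12.0-fold

Step 1: 0.85 mL + 17.8 mL = 18.65 mL total → factor 18.65/0.85 = 21.941
Step 2: 220 μL + 14.2 mL = 14420 μL total → factor 14420/220 = 65.545
Step 3: 150 μL brought to 3000 μL → factor 3000/150 = 20
Step 4: unknown factor x
Step 5: 90 μL brought to 2.2 mL → factor 2200/90 = 24.444
Product of known-step factors = 7.0309 × 10^5
Overall factor = 6.00 × 10^9 PFU/mL / (711 PFU/mL) = 8.4388 × 10^6
x = 8.4388 × 10^6 / 7.0309 × 10^5 = 12.0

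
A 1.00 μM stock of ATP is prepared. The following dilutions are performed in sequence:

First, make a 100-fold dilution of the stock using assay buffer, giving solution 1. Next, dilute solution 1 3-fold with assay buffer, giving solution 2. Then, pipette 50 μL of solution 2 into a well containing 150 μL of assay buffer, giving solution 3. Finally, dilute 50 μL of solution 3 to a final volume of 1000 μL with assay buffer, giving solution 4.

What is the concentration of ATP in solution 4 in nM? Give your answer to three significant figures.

0.0417 nM

Step 1: 100-fold → factor 100
Step 2: 3-fold → factor 3
Step 3: 50 μL + 150 μL = 200 μL total → factor 200/50 = 4
Step 4: 50 μL brought to 1000 μL → factor 1000/50 = 20
Overall dilution factor = 100 × 3 × 4 × 20 = 24000
Final = 1.00 μM / 24000 = 4.167 × 10^-5 μM = 0.0417 nM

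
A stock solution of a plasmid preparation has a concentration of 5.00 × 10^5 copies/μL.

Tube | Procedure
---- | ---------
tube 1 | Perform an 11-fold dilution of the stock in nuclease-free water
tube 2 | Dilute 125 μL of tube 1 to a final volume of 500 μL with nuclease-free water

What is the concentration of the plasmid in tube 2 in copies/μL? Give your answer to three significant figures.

Step 1: 11-fold → factor 11
Step 2: 125 μL brought to 500 μL → factor 500/125 = 4
Overall dilution factor = 11 × 4 = 44
Final = 5.00 × 10^5 copies/μL / 44 = 1.14 × 10^4 copies/μL

1.14 × 10^4 copies/μL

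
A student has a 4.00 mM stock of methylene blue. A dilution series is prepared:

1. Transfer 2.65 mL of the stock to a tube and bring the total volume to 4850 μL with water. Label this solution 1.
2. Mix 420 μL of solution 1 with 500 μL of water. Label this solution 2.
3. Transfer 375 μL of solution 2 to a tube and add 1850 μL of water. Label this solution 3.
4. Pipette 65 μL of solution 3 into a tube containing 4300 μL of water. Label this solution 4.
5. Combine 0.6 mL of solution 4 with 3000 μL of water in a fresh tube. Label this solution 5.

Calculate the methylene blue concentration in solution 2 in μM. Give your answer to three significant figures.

Step 1: 2.65 mL brought to 4850 μL → factor 4.85/2.65 = 1.8302
Step 2: 420 μL + 500 μL = 920 μL total → factor 920/420 = 2.1905
Dilution factor through solution 2 = 1.8302 × 2.1905 = 4.009
[solution 2] = 4.00 mM / 4.009 = 0.9978 mM = 998 μM

998 μM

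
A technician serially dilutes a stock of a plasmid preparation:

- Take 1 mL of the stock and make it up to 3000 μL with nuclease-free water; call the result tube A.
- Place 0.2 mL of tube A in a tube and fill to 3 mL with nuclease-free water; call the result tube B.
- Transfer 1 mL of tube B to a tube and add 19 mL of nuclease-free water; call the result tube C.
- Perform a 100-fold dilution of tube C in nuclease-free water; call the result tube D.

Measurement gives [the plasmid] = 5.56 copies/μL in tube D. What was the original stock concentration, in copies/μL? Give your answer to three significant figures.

5.00 × 10^5 copies/μL

Step 1: 1 mL brought to 3000 μL → factor 3/1 = 3
Step 2: 0.2 mL brought to 3 mL → factor 3/0.2 = 15
Step 3: 1 mL + 19 mL = 20 mL total → factor 20/1 = 20
Step 4: 100-fold → factor 100
Overall dilution factor = 3 × 15 × 20 × 100 = 90000
Stock = 5.56 copies/μL × 90000 = 5.00 × 10^5 copies/μL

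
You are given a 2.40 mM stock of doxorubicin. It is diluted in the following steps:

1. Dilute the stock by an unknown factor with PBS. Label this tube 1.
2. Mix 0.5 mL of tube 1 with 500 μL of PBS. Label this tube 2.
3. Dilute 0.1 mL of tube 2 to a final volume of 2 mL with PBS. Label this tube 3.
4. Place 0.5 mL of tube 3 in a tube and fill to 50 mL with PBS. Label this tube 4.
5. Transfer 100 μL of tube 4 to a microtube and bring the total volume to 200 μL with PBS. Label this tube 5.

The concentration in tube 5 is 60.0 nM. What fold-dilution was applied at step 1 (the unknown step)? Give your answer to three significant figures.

5.00-fold

Step 1: unknown factor x
Step 2: 0.5 mL + 500 μL = 1 mL total → factor 1/0.5 = 2
Step 3: 0.1 mL brought to 2 mL → factor 2/0.1 = 20
Step 4: 0.5 mL brought to 50 mL → factor 50/0.5 = 100
Step 5: 100 μL brought to 200 μL → factor 200/100 = 2
Product of known-step factors = 8000
Overall factor = 2.40 mM / (60.0 nM) = 40000
x = 40000 / 8000 = 5.00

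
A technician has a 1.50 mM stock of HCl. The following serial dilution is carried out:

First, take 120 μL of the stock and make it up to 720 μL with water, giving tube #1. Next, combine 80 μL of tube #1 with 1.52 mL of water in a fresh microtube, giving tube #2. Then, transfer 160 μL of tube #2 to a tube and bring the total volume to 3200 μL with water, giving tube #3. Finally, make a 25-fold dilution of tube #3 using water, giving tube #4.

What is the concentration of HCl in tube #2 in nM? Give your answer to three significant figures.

Step 1: 120 μL brought to 720 μL → factor 720/120 = 6
Step 2: 80 μL + 1.52 mL = 1600 μL total → factor 1600/80 = 20
Dilution factor through tube #2 = 6 × 20 = 120
[tube #2] = 1.50 mM / 120 = 0.01250 mM = 1.25 × 10^4 nM

1.25 × 10^4 nM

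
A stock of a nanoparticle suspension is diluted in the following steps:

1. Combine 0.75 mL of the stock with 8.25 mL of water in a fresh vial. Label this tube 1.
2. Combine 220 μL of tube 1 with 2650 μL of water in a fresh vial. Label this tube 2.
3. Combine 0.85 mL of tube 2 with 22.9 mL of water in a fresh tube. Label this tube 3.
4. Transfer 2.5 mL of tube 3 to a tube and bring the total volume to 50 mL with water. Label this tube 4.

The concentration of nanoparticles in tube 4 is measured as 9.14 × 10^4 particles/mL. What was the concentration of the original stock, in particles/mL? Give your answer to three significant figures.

Step 1: 0.75 mL + 8.25 mL = 9 mL total → factor 9/0.75 = 12
Step 2: 220 μL + 2650 μL = 2870 μL total → factor 2870/220 = 13.045
Step 3: 0.85 mL + 22.9 mL = 23.75 mL total → factor 23.75/0.85 = 27.941
Step 4: 2.5 mL brought to 50 mL → factor 50/2.5 = 20
Overall dilution factor = 12 × 13.045 × 27.941 × 20 = 87481
Stock = 9.14 × 10^4 particles/mL × 87481 = 8.00 × 10^9 particles/mL

8.00 × 10^9 particles/mL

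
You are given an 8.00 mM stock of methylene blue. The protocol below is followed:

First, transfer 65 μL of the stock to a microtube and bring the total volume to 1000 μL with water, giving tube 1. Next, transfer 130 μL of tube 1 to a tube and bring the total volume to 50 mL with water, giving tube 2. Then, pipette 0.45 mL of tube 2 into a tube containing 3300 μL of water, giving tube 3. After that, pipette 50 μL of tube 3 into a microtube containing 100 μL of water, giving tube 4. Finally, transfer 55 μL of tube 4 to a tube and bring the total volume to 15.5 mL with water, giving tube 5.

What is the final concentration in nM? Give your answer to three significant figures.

0.192 nM

Step 1: 65 μL brought to 1000 μL → factor 1000/65 = 15.385
Step 2: 130 μL brought to 50 mL → factor 50000/130 = 384.62
Step 3: 0.45 mL + 3300 μL = 3.75 mL total → factor 3.75/0.45 = 8.3333
Step 4: 50 μL + 100 μL = 150 μL total → factor 150/50 = 3
Step 5: 55 μL brought to 15.5 mL → factor 15500/55 = 281.82
Overall dilution factor = 15.385 × 384.62 × 8.3333 × 3 × 281.82 = 4.1689 × 10^7
Final = 8.00 mM / 4.1689 × 10^7 = 1.919 × 10^-7 mM = 0.192 nM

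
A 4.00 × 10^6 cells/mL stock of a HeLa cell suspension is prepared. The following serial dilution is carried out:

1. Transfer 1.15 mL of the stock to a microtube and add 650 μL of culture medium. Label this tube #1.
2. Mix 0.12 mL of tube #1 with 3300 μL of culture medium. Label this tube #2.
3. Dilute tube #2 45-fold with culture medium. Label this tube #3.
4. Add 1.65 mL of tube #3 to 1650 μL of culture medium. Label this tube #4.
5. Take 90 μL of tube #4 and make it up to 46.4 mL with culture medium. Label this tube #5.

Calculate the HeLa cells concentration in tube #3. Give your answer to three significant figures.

Step 1: 1.15 mL + 650 μL = 1.8 mL total → factor 1.8/1.15 = 1.5652
Step 2: 0.12 mL + 3300 μL = 3.42 mL total → factor 3.42/0.12 = 28.5
Step 3: 45-fold → factor 45
Dilution factor through tube #3 = 1.5652 × 28.5 × 45 = 2007.4
[tube #3] = 4.00 × 10^6 cells/mL / 2007.4 = 1.99 × 10^3 cells/mL

1.99 × 10^3 cells/mL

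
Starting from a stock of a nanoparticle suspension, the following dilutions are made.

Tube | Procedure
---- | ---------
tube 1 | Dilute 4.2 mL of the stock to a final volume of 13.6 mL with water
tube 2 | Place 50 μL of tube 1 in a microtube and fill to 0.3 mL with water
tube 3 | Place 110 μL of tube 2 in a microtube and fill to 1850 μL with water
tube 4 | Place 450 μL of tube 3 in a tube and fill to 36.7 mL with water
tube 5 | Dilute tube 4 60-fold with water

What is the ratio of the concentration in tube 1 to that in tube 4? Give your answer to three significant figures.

8.23 × 10^3

Step 1: 4.2 mL brought to 13.6 mL → factor 13.6/4.2 = 3.2381
Step 2: 50 μL brought to 0.3 mL → factor 300/50 = 6
Step 3: 110 μL brought to 1850 μL → factor 1850/110 = 16.818
Step 4: 450 μL brought to 36.7 mL → factor 36700/450 = 81.556
Dilution factor to tube 1 = 3.2381; to tube 4 = 26649
[tube 1]/[tube 4] = (factor to tube 4)/(factor to tube 1) = 26649/3.2381 = 8.23 × 10^3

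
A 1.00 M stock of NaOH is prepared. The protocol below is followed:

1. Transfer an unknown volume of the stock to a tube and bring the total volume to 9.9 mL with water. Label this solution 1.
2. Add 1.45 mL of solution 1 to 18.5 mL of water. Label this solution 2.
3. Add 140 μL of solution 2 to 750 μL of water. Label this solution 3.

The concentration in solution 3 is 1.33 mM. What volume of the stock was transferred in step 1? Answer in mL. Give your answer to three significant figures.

1.15 mL

Step 1: v brought to 9.9 mL → factor = 9.9 mL/v
Step 2: 1.45 mL + 18.5 mL = 19.95 mL total → factor 19.95/1.45 = 13.759
Step 3: 140 μL + 750 μL = 890 μL total → factor 890/140 = 6.3571
Product of known-step factors = 87.466
Overall factor = 1.00 M / (1.33 mM) = 751.88
Step-1 factor = 751.88 / 87.466 = 8.5963
v = 9.9 mL / 8.5963 = 1.15 mL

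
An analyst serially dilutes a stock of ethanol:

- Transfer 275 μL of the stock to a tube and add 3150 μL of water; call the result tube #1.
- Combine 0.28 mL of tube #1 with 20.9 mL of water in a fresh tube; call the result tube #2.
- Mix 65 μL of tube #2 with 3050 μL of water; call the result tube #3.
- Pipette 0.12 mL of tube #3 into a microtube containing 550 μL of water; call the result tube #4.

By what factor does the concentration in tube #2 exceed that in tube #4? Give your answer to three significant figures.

Step 1: 275 μL + 3150 μL = 3425 μL total → factor 3425/275 = 12.455
Step 2: 0.28 mL + 20.9 mL = 21.18 mL total → factor 21.18/0.28 = 75.643
Step 3: 65 μL + 3050 μL = 3115 μL total → factor 3115/65 = 47.923
Step 4: 0.12 mL + 550 μL = 0.67 mL total → factor 0.67/0.12 = 5.5833
Dilution factor to tube #2 = 942.1; to tube #4 = 2.5208 × 10^5
[tube #2]/[tube #4] = (factor to tube #4)/(factor to tube #2) = 2.5208 × 10^5/942.1 = 268

268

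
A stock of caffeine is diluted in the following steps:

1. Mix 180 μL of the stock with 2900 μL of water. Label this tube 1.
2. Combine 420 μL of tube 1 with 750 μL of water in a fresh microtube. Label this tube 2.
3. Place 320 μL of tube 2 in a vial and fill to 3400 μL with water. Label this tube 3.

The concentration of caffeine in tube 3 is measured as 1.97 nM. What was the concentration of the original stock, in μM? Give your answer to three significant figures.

Step 1: 180 μL + 2900 μL = 3080 μL total → factor 3080/180 = 17.111
Step 2: 420 μL + 750 μL = 1170 μL total → factor 1170/420 = 2.7857
Step 3: 320 μL brought to 3400 μL → factor 3400/320 = 10.625
Overall dilution factor = 17.111 × 2.7857 × 10.625 = 506.46
Stock = 1.97 nM × 506.46 = 997.7 nM = 0.998 μM

0.998 μM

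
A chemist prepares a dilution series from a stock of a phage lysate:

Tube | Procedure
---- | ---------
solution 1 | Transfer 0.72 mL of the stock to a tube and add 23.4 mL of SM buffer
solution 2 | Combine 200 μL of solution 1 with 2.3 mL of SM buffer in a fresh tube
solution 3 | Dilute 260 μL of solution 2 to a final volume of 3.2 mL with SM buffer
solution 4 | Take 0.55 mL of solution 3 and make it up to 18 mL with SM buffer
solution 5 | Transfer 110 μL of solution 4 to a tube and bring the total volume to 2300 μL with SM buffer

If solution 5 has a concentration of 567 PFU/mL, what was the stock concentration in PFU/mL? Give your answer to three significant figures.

2.00 × 10^9 PFU/mL

Step 1: 0.72 mL + 23.4 mL = 24.12 mL total → factor 24.12/0.72 = 33.5
Step 2: 200 μL + 2.3 mL = 2500 μL total → factor 2500/200 = 12.5
Step 3: 260 μL brought to 3.2 mL → factor 3200/260 = 12.308
Step 4: 0.55 mL brought to 18 mL → factor 18/0.55 = 32.727
Step 5: 110 μL brought to 2300 μL → factor 2300/110 = 20.909
Overall dilution factor = 33.5 × 12.5 × 12.308 × 32.727 × 20.909 = 3.5268 × 10^6
Stock = 567 PFU/mL × 3.5268 × 10^6 = 2.00 × 10^9 PFU/mL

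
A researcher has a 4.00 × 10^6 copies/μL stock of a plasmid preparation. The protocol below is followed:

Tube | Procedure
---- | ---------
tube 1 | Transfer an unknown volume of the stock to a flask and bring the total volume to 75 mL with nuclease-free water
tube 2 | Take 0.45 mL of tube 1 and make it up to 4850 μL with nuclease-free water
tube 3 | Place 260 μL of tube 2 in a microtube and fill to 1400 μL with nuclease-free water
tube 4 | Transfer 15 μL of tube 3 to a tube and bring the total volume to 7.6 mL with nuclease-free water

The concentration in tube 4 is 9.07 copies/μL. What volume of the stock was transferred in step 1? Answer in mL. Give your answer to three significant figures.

Step 1: v brought to 75 mL → factor = 75 mL/v
Step 2: 0.45 mL brought to 4850 μL → factor 4.85/0.45 = 10.778
Step 3: 260 μL brought to 1400 μL → factor 1400/260 = 5.3846
Step 4: 15 μL brought to 7.6 mL → factor 7600/15 = 506.67
Product of known-step factors = 29404
Overall factor = 4.00 × 10^6 copies/μL / (9.07 copies/μL) = 4.4101 × 10^5
Step-1 factor = 4.4101 × 10^5 / 29404 = 14.998
v = 75 mL / 14.998 = 5.00 mL

5.00 mL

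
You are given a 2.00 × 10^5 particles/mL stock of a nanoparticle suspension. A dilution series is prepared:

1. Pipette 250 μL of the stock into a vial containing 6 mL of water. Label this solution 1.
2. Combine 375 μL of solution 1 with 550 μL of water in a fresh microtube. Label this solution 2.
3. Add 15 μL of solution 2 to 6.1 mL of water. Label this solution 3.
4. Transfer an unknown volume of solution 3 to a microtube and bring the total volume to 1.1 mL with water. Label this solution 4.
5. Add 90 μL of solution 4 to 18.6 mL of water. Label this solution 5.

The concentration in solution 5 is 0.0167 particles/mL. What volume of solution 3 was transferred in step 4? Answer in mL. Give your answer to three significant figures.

Step 1: 250 μL + 6 mL = 6250 μL total → factor 6250/250 = 25
Step 2: 375 μL + 550 μL = 925 μL total → factor 925/375 = 2.4667
Step 3: 15 μL + 6.1 mL = 6115 μL total → factor 6115/15 = 407.67
Step 4: v brought to 1.1 mL → factor = 1.1 mL/v
Step 5: 90 μL + 18.6 mL = 18690 μL total → factor 18690/90 = 207.67
Product of known-step factors = 5.2206 × 10^6
Overall factor = 2.00 × 10^5 particles/mL / (0.0167 particles/mL) = 1.1976 × 10^7
Step-4 factor = 1.1976 × 10^7 / 5.2206 × 10^6 = 2.294
v = 1.1 mL / 2.294 = 0.480 mL

0.480 mL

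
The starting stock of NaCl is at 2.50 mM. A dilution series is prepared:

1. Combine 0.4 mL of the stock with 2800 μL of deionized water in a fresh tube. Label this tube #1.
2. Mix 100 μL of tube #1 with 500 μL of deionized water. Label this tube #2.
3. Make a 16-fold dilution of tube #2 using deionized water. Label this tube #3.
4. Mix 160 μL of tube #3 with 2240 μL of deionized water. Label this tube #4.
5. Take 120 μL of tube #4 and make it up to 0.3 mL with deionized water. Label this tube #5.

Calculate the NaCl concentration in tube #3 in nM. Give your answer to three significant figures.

Step 1: 0.4 mL + 2800 μL = 3.2 mL total → factor 3.2/0.4 = 8
Step 2: 100 μL + 500 μL = 600 μL total → factor 600/100 = 6
Step 3: 16-fold → factor 16
Dilution factor through tube #3 = 8 × 6 × 16 = 768
[tube #3] = 2.50 mM / 768 = 0.003255 mM = 3.26 × 10^3 nM

3.26 × 10^3 nM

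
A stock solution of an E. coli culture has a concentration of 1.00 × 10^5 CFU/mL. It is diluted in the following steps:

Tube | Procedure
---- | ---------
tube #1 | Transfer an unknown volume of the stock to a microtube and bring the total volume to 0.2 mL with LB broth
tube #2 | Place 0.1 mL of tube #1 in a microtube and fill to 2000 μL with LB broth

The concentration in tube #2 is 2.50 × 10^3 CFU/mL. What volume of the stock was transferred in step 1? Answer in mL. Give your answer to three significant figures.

Step 1: v brought to 0.2 mL → factor = 0.2 mL/v
Step 2: 0.1 mL brought to 2000 μL → factor 2/0.1 = 20
Product of known-step factors = 20
Overall factor = 1.00 × 10^5 CFU/mL / (2.50 × 10^3 CFU/mL) = 40
Step-1 factor = 40 / 20 = 2
v = 0.2 mL / 2 = 0.100 mL

0.100 mL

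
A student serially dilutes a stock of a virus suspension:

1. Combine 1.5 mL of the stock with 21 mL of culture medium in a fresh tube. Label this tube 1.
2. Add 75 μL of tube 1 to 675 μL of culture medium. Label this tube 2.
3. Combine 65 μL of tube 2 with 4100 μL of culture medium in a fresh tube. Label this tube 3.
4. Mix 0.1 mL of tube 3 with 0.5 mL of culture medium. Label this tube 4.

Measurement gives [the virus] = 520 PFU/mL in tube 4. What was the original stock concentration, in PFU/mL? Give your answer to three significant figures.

Step 1: 1.5 mL + 21 mL = 22.5 mL total → factor 22.5/1.5 = 15
Step 2: 75 μL + 675 μL = 750 μL total → factor 750/75 = 10
Step 3: 65 μL + 4100 μL = 4165 μL total → factor 4165/65 = 64.077
Step 4: 0.1 mL + 0.5 mL = 0.6 mL total → factor 0.6/0.1 = 6
Overall dilution factor = 15 × 10 × 64.077 × 6 = 57669
Stock = 520 PFU/mL × 57669 = 3.00 × 10^7 PFU/mL

3.00 × 10^7 PFU/mL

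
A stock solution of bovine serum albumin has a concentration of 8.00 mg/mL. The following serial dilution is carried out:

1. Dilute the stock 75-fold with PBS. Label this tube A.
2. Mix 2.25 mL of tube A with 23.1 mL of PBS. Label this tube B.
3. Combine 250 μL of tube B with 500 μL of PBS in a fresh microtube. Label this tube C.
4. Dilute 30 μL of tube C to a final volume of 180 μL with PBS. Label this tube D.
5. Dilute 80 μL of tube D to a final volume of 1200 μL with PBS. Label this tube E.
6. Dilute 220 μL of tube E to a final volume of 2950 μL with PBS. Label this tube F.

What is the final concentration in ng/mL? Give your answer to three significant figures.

2.61 ng/mL

Step 1: 75-fold → factor 75
Step 2: 2.25 mL + 23.1 mL = 25.35 mL total → factor 25.35/2.25 = 11.267
Step 3: 250 μL + 500 μL = 750 μL total → factor 750/250 = 3
Step 4: 30 μL brought to 180 μL → factor 180/30 = 6
Step 5: 80 μL brought to 1200 μL → factor 1200/80 = 15
Step 6: 220 μL brought to 2950 μL → factor 2950/220 = 13.409
Overall dilution factor = 75 × 11.267 × 3 × 6 × 15 × 13.409 = 3.0593 × 10^6
Final = 8.00 mg/mL / 3.0593 × 10^6 = 2.615 × 10^-6 mg/mL = 2.61 ng/mL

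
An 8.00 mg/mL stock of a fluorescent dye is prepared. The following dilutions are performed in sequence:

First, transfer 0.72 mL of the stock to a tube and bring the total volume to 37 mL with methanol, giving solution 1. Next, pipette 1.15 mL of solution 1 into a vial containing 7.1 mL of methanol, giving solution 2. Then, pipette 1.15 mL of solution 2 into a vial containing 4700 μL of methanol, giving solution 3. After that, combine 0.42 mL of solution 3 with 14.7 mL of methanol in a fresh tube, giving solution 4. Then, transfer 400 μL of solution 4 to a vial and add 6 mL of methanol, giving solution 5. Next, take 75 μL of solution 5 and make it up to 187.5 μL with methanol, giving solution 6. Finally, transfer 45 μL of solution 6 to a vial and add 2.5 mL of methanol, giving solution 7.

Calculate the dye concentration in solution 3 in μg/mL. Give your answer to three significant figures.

Step 1: 0.72 mL brought to 37 mL → factor 37/0.72 = 51.389
Step 2: 1.15 mL + 7.1 mL = 8.25 mL total → factor 8.25/1.15 = 7.1739
Step 3: 1.15 mL + 4700 μL = 5.85 mL total → factor 5.85/1.15 = 5.087
Dilution factor through solution 3 = 51.389 × 7.1739 × 5.087 = 1875.4
[solution 3] = 8.00 mg/mL / 1875.4 = 0.004266 mg/mL = 4.27 μg/mL

4.27 μg/mL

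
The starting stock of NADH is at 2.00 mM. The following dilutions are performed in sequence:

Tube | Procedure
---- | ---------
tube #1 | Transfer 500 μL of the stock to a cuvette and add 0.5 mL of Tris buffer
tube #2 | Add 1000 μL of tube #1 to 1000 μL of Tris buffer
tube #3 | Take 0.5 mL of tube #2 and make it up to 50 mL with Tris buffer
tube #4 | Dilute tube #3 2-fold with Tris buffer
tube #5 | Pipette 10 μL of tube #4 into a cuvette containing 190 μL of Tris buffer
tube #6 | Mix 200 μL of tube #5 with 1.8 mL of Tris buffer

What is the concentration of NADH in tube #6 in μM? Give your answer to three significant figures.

0.0125 μM

Step 1: 500 μL + 0.5 mL = 1000 μL total → factor 1000/500 = 2
Step 2: 1000 μL + 1000 μL = 2000 μL total → factor 2000/1000 = 2
Step 3: 0.5 mL brought to 50 mL → factor 50/0.5 = 100
Step 4: 2-fold → factor 2
Step 5: 10 μL + 190 μL = 200 μL total → factor 200/10 = 20
Step 6: 200 μL + 1.8 mL = 2000 μL total → factor 2000/200 = 10
Overall dilution factor = 2 × 2 × 100 × 2 × 20 × 10 = 1.6 × 10^5
Final = 2.00 mM / 1.6 × 10^5 = 1.250 × 10^-5 mM = 0.0125 μM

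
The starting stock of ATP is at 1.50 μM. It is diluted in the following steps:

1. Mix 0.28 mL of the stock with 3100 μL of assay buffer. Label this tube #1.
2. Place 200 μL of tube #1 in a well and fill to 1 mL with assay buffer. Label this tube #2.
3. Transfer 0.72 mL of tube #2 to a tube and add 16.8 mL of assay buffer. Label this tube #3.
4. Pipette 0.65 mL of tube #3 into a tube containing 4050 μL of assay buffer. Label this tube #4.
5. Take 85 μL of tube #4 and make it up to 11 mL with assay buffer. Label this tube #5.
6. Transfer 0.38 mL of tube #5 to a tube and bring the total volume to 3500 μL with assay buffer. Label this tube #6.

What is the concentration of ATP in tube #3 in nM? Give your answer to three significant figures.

Step 1: 0.28 mL + 3100 μL = 3.38 mL total → factor 3.38/0.28 = 12.071
Step 2: 200 μL brought to 1 mL → factor 1000/200 = 5
Step 3: 0.72 mL + 16.8 mL = 17.52 mL total → factor 17.52/0.72 = 24.333
Dilution factor through tube #3 = 12.071 × 5 × 24.333 = 1468.7
[tube #3] = 1.50 μM / 1468.7 = 0.001021 μM = 1.02 nM

1.02 nM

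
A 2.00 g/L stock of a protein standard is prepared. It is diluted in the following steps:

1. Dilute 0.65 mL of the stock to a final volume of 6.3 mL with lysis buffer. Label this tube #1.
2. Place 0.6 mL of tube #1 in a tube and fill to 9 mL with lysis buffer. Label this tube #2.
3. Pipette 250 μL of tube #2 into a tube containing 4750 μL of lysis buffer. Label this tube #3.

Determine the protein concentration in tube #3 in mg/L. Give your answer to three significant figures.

Step 1: 0.65 mL brought to 6.3 mL → factor 6.3/0.65 = 9.6923
Step 2: 0.6 mL brought to 9 mL → factor 9/0.6 = 15
Step 3: 250 μL + 4750 μL = 5000 μL total → factor 5000/250 = 20
Overall dilution factor = 9.6923 × 15 × 20 = 2907.7
Final = 2.00 g/L / 2907.7 = 0.0006878 g/L = 0.688 mg/L

0.688 mg/L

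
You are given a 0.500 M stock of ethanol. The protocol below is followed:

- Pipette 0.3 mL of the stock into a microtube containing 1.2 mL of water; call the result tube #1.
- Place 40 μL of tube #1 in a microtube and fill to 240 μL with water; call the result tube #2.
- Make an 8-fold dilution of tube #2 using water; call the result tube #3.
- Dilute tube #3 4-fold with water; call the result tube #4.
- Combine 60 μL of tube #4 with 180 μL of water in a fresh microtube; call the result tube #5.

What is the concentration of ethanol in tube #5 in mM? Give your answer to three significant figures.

Step 1: 0.3 mL + 1.2 mL = 1.5 mL total → factor 1.5/0.3 = 5
Step 2: 40 μL brought to 240 μL → factor 240/40 = 6
Step 3: 8-fold → factor 8
Step 4: 4-fold → factor 4
Step 5: 60 μL + 180 μL = 240 μL total → factor 240/60 = 4
Overall dilution factor = 5 × 6 × 8 × 4 × 4 = 3840
Final = 0.500 M / 3840 = 0.0001302 M = 0.130 mM

0.130 mM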